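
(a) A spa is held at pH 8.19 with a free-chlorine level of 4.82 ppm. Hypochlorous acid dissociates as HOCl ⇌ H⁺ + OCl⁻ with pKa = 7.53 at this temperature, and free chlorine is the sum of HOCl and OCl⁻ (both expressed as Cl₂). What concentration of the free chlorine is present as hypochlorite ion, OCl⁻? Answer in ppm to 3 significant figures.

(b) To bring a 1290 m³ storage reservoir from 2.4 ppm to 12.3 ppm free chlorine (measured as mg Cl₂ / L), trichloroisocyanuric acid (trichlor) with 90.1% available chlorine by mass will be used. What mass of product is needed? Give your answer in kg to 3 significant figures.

(a) 3.95 ppm; (b) 14.2 kg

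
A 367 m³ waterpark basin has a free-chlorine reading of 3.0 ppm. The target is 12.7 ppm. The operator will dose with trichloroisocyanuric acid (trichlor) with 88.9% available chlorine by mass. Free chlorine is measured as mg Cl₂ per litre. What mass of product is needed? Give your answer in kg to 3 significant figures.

Volume: 367 m³ = 367,000 L.
Chlorine deficit: 12.7 − 3.0 = 9.7 ppm = 9.7 mg/L as Cl₂.
Cl₂ equivalent needed: 9.7 mg/L × 367,000 L = 3,560,000 mg = 3560 g.
Product at 88.9% available chlorine: 3560 / 0.889 = 4004 g.

4.00 kg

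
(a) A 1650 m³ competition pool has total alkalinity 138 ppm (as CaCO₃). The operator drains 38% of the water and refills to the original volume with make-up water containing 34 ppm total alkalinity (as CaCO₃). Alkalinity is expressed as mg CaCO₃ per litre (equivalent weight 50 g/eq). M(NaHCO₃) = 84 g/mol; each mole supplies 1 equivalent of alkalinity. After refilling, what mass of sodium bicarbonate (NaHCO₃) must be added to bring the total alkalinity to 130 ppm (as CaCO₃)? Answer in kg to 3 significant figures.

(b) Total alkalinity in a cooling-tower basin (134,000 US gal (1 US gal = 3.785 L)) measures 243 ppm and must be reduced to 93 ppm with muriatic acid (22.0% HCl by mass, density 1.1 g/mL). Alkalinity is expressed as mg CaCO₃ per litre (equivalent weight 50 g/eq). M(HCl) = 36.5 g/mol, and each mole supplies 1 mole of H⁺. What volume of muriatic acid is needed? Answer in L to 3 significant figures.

(a) Volume: 1650 m³ = 1,650,000 L.
(a) After draining 38% and refilling: 138 × 0.62 + 34 × 0.38 = 98.48 ppm.
(a) Deficit to target: 130 − 98.48 = 31.52 mg/L.
(a) As CaCO₃: 31.52 mg/L × 1,650,000 L = 52,010 g; ÷ 50 g/eq ÷ 1 = 1040 mol NaHCO₃.
(a) Mass: 1040 × 84 = 87,370 g.

(b) Volume: 134,000 US gal × 3.785 L/gal = 507,190 L.
(b) Alkalinity to neutralize: (243 − 93) = 150 mg/L as CaCO₃ × 507,190 L = 76,080 g as CaCO₃.
(b) Equivalents of H⁺ required: 76,080 ÷ 50 g/eq = 1522 eq = 1522 mol HCl.
(b) Mass of HCl: 1522 × 36.5 = 55,540 g.
(b) Mass of 22.0% solution: 55,540 / 0.22 = 252,400 g.
(b) Volume: 252,400 g ÷ 1.1 g/mL = 229,500 mL.

(a) 87.4 kg; (b) 229 L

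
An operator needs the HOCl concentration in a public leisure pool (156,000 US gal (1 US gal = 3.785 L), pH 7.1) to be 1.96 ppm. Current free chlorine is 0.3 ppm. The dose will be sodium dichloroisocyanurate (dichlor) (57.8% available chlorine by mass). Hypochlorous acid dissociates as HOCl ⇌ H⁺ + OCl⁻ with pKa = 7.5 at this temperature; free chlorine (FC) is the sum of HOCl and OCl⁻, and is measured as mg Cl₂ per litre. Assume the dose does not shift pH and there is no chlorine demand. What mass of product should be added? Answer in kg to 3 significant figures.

Volume: 156,000 US gal × 3.785 L/gal = 590,460 L.
[OCl⁻]/[HOCl] = 10^(pH − pKa) = 10^(7.1 − 7.5) = 0.3981; fraction as HOCl = 1/(1 + 0.3981) = 0.7153.
Free chlorine required for 1.96 ppm HOCl: 1.96 / 0.7153 = 2.74 ppm.
FC to add: 2.74 − 0.3 = 2.44 mg/L as Cl₂.
Cl₂ equivalent: 2.44 mg/L × 590,460 L = 1441 g.
Product at 57.8% available Cl: 1441 / 0.578 = 2493 g.

2.49 kg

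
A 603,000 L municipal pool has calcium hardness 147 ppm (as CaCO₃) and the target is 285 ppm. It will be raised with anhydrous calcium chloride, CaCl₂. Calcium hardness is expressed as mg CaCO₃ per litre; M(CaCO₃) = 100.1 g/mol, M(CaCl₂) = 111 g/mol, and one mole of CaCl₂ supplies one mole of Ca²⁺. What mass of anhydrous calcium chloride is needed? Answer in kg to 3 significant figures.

92.3 kg

Hardness to add: (285 − 147) = 138 mg/L as CaCO₃ × 603,000 L = 83,210 g as CaCO₃.
Moles of Ca²⁺ (1 mol Ca²⁺ ≡ 1 mol CaCO₃): 83,210 / 100.1 g/mol = 831.3 mol.
Mass of CaCl₂: 831.3 × 111 = 92,280 g.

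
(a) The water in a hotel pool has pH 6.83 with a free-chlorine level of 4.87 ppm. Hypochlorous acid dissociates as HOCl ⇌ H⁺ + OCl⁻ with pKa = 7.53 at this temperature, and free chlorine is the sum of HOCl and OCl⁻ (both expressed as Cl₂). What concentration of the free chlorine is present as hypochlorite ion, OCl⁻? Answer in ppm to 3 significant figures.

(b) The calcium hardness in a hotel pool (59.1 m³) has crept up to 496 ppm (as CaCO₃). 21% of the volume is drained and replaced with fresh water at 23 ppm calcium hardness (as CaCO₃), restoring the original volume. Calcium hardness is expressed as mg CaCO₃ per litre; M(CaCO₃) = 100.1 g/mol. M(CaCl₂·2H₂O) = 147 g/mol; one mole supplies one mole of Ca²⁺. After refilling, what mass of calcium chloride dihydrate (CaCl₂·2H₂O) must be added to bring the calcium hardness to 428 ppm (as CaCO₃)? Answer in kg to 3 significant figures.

(a) [OCl⁻]/[HOCl] = 10^(pH − pKa) = 10^(6.83 − 7.53) = 10^-0.70 = 0.1995.
(a) Fraction as HOCl = 1 / (1 + 0.1995) = 0.8337.
(a) OCl⁻ = (1 − 0.8337) × 4.87 ppm = 0.8101 ppm.

(b) Volume: 59.1 m³ = 59,100 L.
(b) After draining 21% and refilling: 496 × 0.79 + 23 × 0.21 = 396.67 ppm.
(b) Deficit to target: 428 − 396.67 = 31.33 mg/L.
(b) As CaCO₃: 31.33 mg/L × 59,100 L = 1852 g; ÷ 100.1 = 18.5 mol Ca²⁺.
(b) Mass: 18.5 × 147 = 2719 g.

(a) 0.810 ppm; (b) 2.72 kg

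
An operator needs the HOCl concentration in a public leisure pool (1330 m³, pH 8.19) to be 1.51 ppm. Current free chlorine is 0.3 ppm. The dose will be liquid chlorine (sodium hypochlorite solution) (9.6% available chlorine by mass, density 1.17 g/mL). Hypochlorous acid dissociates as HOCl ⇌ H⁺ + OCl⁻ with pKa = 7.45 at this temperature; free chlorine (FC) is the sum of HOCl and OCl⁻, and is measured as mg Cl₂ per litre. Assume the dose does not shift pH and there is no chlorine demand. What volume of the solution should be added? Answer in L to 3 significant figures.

Volume: 1330 m³ = 1,330,000 L.
[OCl⁻]/[HOCl] = 10^(pH − pKa) = 10^(8.19 − 7.45) = 5.495; fraction as HOCl = 1/(1 + 5.495) = 0.154.
Free chlorine required for 1.51 ppm HOCl: 1.51 / 0.154 = 9.808 ppm.
FC to add: 9.808 − 0.3 = 9.508 mg/L as Cl₂.
Cl₂ equivalent: 9.508 mg/L × 1,330,000 L = 12,650 g.
Product at 9.6% available Cl: 12,650 / 0.096 = 131,700 g.
Volume: 131,700 g ÷ 1.17 g/mL = 112,600 mL.

113 L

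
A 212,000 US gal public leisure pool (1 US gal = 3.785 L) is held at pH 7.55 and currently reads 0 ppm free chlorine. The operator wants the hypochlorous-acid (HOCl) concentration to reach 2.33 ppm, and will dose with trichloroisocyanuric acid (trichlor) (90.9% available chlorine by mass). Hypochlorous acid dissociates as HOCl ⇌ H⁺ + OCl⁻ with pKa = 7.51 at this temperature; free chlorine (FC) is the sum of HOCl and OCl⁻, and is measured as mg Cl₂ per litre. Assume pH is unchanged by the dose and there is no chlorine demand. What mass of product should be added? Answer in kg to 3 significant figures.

Volume: 212,000 US gal × 3.785 L/gal = 802,420 L.
[OCl⁻]/[HOCl] = 10^(pH − pKa) = 10^(7.55 − 7.51) = 1.096; fraction as HOCl = 1/(1 + 1.096) = 0.477.
Free chlorine required for 2.33 ppm HOCl: 2.33 / 0.477 = 4.885 ppm.
FC to add: 4.885 − 0 = 4.885 mg/L as Cl₂.
Cl₂ equivalent: 4.885 mg/L × 802,420 L = 3920 g.
Product at 90.9% available Cl: 3920 / 0.909 = 4312 g.

4.31 kg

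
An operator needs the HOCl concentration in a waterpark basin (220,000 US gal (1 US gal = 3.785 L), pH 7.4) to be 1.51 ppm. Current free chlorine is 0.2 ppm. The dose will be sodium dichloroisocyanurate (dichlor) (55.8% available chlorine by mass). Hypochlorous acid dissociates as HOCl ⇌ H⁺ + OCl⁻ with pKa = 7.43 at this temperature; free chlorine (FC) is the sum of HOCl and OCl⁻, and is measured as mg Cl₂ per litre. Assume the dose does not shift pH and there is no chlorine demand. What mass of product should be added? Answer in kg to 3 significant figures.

4.06 kg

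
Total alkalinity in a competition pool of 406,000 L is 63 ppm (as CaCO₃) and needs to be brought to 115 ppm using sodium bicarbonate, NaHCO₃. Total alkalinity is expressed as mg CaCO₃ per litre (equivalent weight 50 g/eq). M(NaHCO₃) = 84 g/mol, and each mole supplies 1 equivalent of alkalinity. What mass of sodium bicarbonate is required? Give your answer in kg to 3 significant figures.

35.5 kg

Alkalinity to add: (115 − 63) = 52 mg/L as CaCO₃ × 406,000 L = 21,110 g as CaCO₃.
Equivalents: 21,110 g ÷ 50 g/eq = 422.2 eq.
NaHCO₃ supplies 1 eq per mole → 422.2 mol.
Mass: 422.2 mol × 84 g/mol = 35,470 g.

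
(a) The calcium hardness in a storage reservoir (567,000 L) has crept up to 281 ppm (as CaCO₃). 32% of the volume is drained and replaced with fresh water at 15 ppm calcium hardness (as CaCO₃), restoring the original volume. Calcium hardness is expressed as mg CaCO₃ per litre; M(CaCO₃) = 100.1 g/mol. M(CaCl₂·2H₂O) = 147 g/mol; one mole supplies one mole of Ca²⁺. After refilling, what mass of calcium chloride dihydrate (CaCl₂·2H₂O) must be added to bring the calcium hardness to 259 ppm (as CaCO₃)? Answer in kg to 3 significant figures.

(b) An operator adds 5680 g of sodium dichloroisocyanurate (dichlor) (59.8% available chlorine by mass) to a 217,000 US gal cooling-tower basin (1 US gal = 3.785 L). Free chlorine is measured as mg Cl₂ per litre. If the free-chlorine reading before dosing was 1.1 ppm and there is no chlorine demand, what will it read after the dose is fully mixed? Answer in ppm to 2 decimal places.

(a) 52.6 kg; (b) 5.24 ppm

(a) After draining 32% and refilling: 281 × 0.68 + 15 × 0.32 = 195.88 ppm.
(a) Deficit to target: 259 − 195.88 = 63.12 mg/L.
(a) As CaCO₃: 63.12 mg/L × 567,000 L = 35,790 g; ÷ 100.1 = 357.5 mol Ca²⁺.
(a) Mass: 357.5 × 147 = 52,560 g.

(b) Volume: 217,000 US gal × 3.785 L/gal = 821,345 L.
(b) Available chlorine delivered: 5680 g × 0.598 = 3397 g as Cl₂.
(b) Concentration rise: 3397 g / 821,345 L = 4.135 mg/L = 4.14 ppm.
(b) Final FC: 1.1 + 4.14 = 5.24 ppm.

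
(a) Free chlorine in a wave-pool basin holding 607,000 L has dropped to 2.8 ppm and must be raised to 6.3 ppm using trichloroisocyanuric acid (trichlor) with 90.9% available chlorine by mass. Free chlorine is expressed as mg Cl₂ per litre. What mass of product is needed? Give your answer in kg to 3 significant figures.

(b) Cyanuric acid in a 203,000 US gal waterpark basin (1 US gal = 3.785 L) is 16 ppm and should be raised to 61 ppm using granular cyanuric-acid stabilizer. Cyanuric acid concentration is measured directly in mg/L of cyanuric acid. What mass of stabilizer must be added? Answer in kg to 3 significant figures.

(a) Chlorine deficit: 6.3 − 2.8 = 3.5 ppm = 3.5 mg/L as Cl₂.
(a) Cl₂ equivalent needed: 3.5 mg/L × 607,000 L = 2,124,000 mg = 2124 g.
(a) Product at 90.9% available chlorine: 2124 / 0.909 = 2337 g.

(b) Volume: 203,000 US gal × 3.785 L/gal = 768,355 L.
(b) CYA to add: (61 − 16) = 45 mg/L × 768,355 L = 34,580 g cyanuric acid.

(a) 2.34 kg; (b) 34.6 kg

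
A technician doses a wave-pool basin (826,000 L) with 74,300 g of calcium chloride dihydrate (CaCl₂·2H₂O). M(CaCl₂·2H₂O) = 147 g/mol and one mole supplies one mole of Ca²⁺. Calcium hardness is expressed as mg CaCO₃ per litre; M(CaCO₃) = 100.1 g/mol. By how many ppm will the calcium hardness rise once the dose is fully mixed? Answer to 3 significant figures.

Moles of Ca²⁺: 74,300 g ÷ 147 g/mol = 505.4 mol.
As CaCO₃: 505.4 mol × 100.1 g/mol = 50,590 g.
Rise: 50,590 g / 826,000 L × 1000 = 61.25 mg/L.

61.3 ppm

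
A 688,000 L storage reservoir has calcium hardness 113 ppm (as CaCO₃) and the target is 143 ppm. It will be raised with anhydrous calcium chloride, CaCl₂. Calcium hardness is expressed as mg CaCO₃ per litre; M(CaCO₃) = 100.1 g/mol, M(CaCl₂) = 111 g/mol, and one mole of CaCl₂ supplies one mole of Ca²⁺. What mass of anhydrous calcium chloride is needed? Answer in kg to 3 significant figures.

Hardness to add: (143 − 113) = 30 mg/L as CaCO₃ × 688,000 L = 20,640 g as CaCO₃.
Moles of Ca²⁺ (1 mol Ca²⁺ ≡ 1 mol CaCO₃): 20,640 / 100.1 g/mol = 206.2 mol.
Mass of CaCl₂: 206.2 × 111 = 22,890 g.

22.9 kg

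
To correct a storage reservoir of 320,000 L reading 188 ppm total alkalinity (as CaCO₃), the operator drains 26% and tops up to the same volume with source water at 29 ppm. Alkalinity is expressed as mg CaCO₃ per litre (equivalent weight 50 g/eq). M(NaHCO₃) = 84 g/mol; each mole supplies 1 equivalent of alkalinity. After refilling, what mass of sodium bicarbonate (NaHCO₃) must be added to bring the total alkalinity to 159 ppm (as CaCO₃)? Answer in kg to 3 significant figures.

After draining 26% and refilling: 188 × 0.74 + 29 × 0.26 = 146.66 ppm.
Deficit to target: 159 − 146.66 = 12.34 mg/L.
As CaCO₃: 12.34 mg/L × 320,000 L = 3949 g; ÷ 50 g/eq ÷ 1 = 78.98 mol NaHCO₃.
Mass: 78.98 × 84 = 6634 g.

6.63 kg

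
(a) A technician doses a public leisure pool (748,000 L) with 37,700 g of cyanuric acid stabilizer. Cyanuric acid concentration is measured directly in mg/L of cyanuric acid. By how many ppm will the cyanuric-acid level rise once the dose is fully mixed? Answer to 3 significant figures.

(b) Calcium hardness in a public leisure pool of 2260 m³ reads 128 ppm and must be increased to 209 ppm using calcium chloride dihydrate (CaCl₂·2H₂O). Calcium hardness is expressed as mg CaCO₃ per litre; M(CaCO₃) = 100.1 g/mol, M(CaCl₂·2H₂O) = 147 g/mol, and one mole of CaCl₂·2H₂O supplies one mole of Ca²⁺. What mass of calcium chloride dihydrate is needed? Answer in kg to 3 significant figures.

(a) Rise: 37,700 g / 748,000 L × 1000 = 50.4 mg/L.

(b) Volume: 2260 m³ = 2,260,000 L.
(b) Hardness to add: (209 − 128) = 81 mg/L as CaCO₃ × 2,260,000 L = 183,100 g as CaCO₃.
(b) Moles of Ca²⁺ (1 mol Ca²⁺ ≡ 1 mol CaCO₃): 183,100 / 100.1 g/mol = 1829 mol.
(b) Mass of CaCl₂·2H₂O: 1829 × 147 = 268,800 g.

(a) 50.4 ppm; (b) 269 kg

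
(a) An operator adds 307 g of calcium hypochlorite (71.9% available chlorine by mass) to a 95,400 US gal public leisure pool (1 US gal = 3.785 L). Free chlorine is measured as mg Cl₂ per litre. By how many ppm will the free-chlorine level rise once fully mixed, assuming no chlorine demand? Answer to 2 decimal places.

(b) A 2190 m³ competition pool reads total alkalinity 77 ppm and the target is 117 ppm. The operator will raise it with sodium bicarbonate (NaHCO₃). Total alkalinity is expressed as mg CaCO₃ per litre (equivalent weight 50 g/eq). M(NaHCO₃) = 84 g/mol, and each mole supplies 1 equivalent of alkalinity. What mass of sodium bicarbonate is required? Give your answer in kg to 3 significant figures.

(a) 0.61 ppm; (b) 147 kg

(a) Volume: 95,400 US gal × 3.785 L/gal = 361,089 L.
(a) Available chlorine delivered: 307 g × 0.719 = 220.7 g as Cl₂.
(a) Concentration rise: 220.7 g / 361,089 L = 0.6113 mg/L = 0.61 ppm.

(b) Volume: 2190 m³ = 2,190,000 L.
(b) Alkalinity to add: (117 − 77) = 40 mg/L as CaCO₃ × 2,190,000 L = 87,600 g as CaCO₃.
(b) Equivalents: 87,600 g ÷ 50 g/eq = 1752 eq.
(b) NaHCO₃ supplies 1 eq per mole → 1752 mol.
(b) Mass: 1752 mol × 84 g/mol = 147,200 g.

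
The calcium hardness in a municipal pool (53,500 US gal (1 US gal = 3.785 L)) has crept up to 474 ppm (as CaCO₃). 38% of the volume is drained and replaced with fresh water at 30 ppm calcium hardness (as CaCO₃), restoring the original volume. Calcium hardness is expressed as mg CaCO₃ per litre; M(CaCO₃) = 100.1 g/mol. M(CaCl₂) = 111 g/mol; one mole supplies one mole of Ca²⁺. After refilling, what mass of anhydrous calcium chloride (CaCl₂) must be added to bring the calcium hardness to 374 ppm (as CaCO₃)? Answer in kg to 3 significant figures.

15.4 kg

Volume: 53,500 US gal × 3.785 L/gal = 202,498 L.
After draining 38% and refilling: 474 × 0.62 + 30 × 0.38 = 305.28 ppm.
Deficit to target: 374 − 305.28 = 68.72 mg/L.
As CaCO₃: 68.72 mg/L × 202,498 L = 13,920 g; ÷ 100.1 = 139 mol Ca²⁺.
Mass: 139 × 111 = 15,430 g.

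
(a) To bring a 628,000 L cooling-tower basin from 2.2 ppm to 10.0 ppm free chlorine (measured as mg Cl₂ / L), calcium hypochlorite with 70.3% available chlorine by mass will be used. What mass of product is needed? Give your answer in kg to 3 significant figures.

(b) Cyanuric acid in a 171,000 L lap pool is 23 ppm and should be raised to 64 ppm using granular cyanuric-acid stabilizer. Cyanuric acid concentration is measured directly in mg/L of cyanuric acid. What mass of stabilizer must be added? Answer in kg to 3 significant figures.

(a) 6.97 kg; (b) 7.01 kg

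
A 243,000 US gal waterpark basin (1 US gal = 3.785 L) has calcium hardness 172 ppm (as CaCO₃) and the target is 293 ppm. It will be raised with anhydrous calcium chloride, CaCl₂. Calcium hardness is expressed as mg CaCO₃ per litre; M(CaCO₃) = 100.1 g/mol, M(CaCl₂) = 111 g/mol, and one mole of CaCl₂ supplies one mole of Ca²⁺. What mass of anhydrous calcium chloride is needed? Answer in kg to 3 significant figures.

Volume: 243,000 US gal × 3.785 L/gal = 919,755 L.
Hardness to add: (293 − 172) = 121 mg/L as CaCO₃ × 919,755 L = 111,300 g as CaCO₃.
Moles of Ca²⁺ (1 mol Ca²⁺ ≡ 1 mol CaCO₃): 111,300 / 100.1 g/mol = 1112 mol.
Mass of CaCl₂: 1112 × 111 = 123,400 g.

123 kg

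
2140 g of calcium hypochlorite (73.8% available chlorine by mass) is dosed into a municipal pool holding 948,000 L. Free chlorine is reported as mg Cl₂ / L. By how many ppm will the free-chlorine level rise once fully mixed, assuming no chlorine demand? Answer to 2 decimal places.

1.67 ppm

Available chlorine delivered: 2140 g × 0.738 = 1579 g as Cl₂.
Concentration rise: 1579 g / 948,000 L = 1.666 mg/L = 1.67 ppm.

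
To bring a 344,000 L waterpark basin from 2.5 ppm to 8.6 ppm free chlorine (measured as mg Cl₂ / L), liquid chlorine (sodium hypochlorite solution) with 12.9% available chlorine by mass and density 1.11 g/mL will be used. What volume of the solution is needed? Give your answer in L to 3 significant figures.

14.7 L

Chlorine deficit: 8.6 − 2.5 = 6.1 ppm = 6.1 mg/L as Cl₂.
Cl₂ equivalent needed: 6.1 mg/L × 344,000 L = 2,098,000 mg = 2098 g.
Product at 12.9% available chlorine: 2098 / 0.129 = 16,270 g.
Volume at density 1.11 g/mL: 16,270 g ÷ 1.11 g/mL = 14,650 mL.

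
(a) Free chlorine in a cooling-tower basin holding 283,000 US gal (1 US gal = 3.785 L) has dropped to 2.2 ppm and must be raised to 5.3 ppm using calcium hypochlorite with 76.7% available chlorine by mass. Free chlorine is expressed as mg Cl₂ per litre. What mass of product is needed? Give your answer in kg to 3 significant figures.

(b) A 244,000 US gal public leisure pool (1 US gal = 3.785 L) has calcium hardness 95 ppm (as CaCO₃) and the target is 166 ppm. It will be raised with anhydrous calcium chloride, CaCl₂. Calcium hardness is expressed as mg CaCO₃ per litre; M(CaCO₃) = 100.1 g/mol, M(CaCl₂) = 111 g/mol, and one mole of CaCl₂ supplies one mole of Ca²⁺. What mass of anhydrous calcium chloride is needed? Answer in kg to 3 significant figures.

(a) 4.33 kg; (b) 72.7 kg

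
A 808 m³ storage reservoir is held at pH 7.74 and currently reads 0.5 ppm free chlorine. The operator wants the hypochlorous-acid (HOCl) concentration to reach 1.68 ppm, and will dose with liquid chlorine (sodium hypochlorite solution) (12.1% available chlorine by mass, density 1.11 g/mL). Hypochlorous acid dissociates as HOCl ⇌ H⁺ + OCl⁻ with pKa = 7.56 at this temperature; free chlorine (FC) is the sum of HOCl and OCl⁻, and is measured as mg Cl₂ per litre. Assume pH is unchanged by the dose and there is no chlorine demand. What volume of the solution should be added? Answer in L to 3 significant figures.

22.4 L

Volume: 808 m³ = 808,000 L.
[OCl⁻]/[HOCl] = 10^(pH − pKa) = 10^(7.74 − 7.56) = 1.514; fraction as HOCl = 1/(1 + 1.514) = 0.3978.
Free chlorine required for 1.68 ppm HOCl: 1.68 / 0.3978 = 4.223 ppm.
FC to add: 4.223 − 0.5 = 3.723 mg/L as Cl₂.
Cl₂ equivalent: 3.723 mg/L × 808,000 L = 3008 g.
Product at 12.1% available Cl: 3008 / 0.121 = 24,860 g.
Volume: 24,860 g ÷ 1.11 g/mL = 22,400 mL.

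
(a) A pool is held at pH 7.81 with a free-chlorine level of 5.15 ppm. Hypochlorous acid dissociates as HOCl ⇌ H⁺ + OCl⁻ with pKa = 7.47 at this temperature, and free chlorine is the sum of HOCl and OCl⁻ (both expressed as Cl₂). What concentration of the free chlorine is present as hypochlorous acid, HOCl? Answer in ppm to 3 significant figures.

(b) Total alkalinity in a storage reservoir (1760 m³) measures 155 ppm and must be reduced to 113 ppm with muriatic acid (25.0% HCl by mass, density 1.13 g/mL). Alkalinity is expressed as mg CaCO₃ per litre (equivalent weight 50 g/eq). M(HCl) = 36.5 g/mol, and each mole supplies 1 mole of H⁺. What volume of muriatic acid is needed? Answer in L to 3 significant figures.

(a) [OCl⁻]/[HOCl] = 10^(pH − pKa) = 10^(7.81 − 7.47) = 10^0.34 = 2.188.
(a) Fraction as HOCl = 1 / (1 + 2.188) = 0.3137.
(a) HOCl = 0.3137 × 5.15 ppm = 1.616 ppm.

(b) Volume: 1760 m³ = 1,760,000 L.
(b) Alkalinity to neutralize: (155 − 113) = 42 mg/L as CaCO₃ × 1,760,000 L = 73,920 g as CaCO₃.
(b) Equivalents of H⁺ required: 73,920 ÷ 50 g/eq = 1478 eq = 1478 mol HCl.
(b) Mass of HCl: 1478 × 36.5 = 53,960 g.
(b) Mass of 25.0% solution: 53,960 / 0.25 = 215,800 g.
(b) Volume: 215,800 g ÷ 1.13 g/mL = 191,000 mL.

(a) 1.62 ppm; (b) 191 L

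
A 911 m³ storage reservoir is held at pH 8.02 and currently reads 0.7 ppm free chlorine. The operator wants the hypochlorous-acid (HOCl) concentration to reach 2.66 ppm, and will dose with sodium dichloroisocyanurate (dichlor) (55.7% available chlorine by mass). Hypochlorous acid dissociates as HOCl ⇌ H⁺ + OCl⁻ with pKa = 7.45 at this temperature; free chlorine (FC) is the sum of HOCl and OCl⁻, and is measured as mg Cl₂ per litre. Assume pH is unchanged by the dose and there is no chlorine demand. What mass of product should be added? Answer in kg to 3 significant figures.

19.4 kg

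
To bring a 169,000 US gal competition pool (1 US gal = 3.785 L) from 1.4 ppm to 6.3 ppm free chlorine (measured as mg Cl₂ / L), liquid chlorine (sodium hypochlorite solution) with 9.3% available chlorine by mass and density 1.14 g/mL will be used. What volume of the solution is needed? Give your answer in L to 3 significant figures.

Volume: 169,000 US gal × 3.785 L/gal = 639,665 L.
Chlorine deficit: 6.3 − 1.4 = 4.9 ppm = 4.9 mg/L as Cl₂.
Cl₂ equivalent needed: 4.9 mg/L × 639,665 L = 3,134,000 mg = 3134 g.
Product at 9.3% available chlorine: 3134 / 0.093 = 33,700 g.
Volume at density 1.14 g/mL: 33,700 g ÷ 1.14 g/mL = 29,560 mL.

29.6 L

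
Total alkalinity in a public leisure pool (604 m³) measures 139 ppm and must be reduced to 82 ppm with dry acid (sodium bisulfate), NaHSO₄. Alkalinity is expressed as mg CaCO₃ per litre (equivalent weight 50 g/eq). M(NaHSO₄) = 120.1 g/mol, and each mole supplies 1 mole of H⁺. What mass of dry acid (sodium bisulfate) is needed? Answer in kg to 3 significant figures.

82.7 kg

Volume: 604 m³ = 604,000 L.
Alkalinity to neutralize: (139 − 82) = 57 mg/L as CaCO₃ × 604,000 L = 34,430 g as CaCO₃.
Equivalents of H⁺ required: 34,430 ÷ 50 g/eq = 688.6 eq = 688.6 mol NaHSO₄.
Mass of NaHSO₄: 688.6 × 120.1 = 82,700 g.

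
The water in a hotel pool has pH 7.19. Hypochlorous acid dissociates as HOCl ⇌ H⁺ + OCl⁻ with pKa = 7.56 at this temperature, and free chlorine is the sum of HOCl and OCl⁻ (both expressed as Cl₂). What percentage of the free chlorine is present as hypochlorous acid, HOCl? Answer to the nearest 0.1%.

70.1%

[OCl⁻]/[HOCl] = 10^(pH − pKa) = 10^(7.19 − 7.56) = 10^-0.37 = 0.4266.
Fraction as HOCl = 1 / (1 + 0.4266) = 0.701.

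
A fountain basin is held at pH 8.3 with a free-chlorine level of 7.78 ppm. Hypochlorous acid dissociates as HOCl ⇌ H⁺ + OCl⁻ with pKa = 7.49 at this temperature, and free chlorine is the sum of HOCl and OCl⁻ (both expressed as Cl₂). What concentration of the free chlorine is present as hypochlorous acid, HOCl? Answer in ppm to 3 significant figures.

1.04 ppm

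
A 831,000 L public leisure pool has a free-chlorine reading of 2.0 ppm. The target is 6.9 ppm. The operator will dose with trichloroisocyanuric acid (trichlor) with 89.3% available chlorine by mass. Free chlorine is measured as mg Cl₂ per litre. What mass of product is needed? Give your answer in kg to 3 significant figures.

Chlorine deficit: 6.9 − 2.0 = 4.9 ppm = 4.9 mg/L as Cl₂.
Cl₂ equivalent needed: 4.9 mg/L × 831,000 L = 4,072,000 mg = 4072 g.
Product at 89.3% available chlorine: 4072 / 0.893 = 4560 g.

4.56 kg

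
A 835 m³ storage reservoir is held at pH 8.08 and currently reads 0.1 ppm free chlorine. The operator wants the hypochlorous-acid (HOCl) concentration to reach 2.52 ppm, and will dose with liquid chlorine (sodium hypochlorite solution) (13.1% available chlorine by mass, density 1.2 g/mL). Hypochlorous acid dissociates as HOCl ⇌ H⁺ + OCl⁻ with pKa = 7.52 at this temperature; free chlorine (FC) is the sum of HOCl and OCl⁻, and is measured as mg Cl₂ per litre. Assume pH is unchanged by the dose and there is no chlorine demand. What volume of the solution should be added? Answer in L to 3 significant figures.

Volume: 835 m³ = 835,000 L.
[OCl⁻]/[HOCl] = 10^(pH − pKa) = 10^(8.08 − 7.52) = 3.631; fraction as HOCl = 1/(1 + 3.631) = 0.2159.
Free chlorine required for 2.52 ppm HOCl: 2.52 / 0.2159 = 11.67 ppm.
FC to add: 11.67 − 0.1 = 11.57 mg/L as Cl₂.
Cl₂ equivalent: 11.57 mg/L × 835,000 L = 9661 g.
Product at 13.1% available Cl: 9661 / 0.131 = 73,740 g.
Volume: 73,740 g ÷ 1.2 g/mL = 61,450 mL.

61.5 L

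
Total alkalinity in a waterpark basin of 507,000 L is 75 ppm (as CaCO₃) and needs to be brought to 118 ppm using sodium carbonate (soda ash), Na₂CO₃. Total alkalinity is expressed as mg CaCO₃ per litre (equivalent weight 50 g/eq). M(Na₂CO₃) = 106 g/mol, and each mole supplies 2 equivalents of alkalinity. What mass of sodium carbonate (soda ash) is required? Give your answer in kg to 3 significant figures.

Alkalinity to add: (118 − 75) = 43 mg/L as CaCO₃ × 507,000 L = 21,800 g as CaCO₃.
Equivalents: 21,800 g ÷ 50 g/eq = 436 eq.
Each mole of Na₂CO₃ supplies 2 eq, so 436 / 2 = 218 mol.
Mass: 218 mol × 106 g/mol = 23,110 g.

23.1 kg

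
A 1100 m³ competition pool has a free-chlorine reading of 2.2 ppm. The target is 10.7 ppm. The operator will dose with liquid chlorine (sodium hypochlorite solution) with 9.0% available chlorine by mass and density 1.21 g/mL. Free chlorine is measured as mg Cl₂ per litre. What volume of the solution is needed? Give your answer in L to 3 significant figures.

Volume: 1100 m³ = 1,100,000 L.
Chlorine deficit: 10.7 − 2.2 = 8.5 ppm = 8.5 mg/L as Cl₂.
Cl₂ equivalent needed: 8.5 mg/L × 1,100,000 L = 9,350,000 mg = 9350 g.
Product at 9.0% available chlorine: 9350 / 0.09 = 103,900 g.
Volume at density 1.21 g/mL: 103,900 g ÷ 1.21 g/mL = 85,860 mL.

85.9 L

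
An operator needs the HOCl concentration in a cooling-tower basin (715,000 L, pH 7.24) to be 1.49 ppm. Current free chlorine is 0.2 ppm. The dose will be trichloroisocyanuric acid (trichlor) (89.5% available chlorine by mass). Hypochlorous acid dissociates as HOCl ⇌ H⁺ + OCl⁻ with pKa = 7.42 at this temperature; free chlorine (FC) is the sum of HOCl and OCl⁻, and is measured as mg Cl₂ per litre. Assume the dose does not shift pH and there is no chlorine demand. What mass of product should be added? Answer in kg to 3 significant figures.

[OCl⁻]/[HOCl] = 10^(pH − pKa) = 10^(7.24 − 7.42) = 0.6607; fraction as HOCl = 1/(1 + 0.6607) = 0.6022.
Free chlorine required for 1.49 ppm HOCl: 1.49 / 0.6022 = 2.474 ppm.
FC to add: 2.474 − 0.2 = 2.274 mg/L as Cl₂.
Cl₂ equivalent: 2.274 mg/L × 715,000 L = 1626 g.
Product at 89.5% available Cl: 1626 / 0.895 = 1817 g.

1.82 kg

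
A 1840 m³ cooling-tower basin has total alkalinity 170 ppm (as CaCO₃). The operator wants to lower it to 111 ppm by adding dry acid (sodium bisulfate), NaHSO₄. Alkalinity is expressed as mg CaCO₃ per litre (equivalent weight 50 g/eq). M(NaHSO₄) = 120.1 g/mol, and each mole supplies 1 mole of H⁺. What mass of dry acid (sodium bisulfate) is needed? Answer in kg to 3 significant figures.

Volume: 1840 m³ = 1,840,000 L.
Alkalinity to neutralize: (170 − 111) = 59 mg/L as CaCO₃ × 1,840,000 L = 108,600 g as CaCO₃.
Equivalents of H⁺ required: 108,600 ÷ 50 g/eq = 2171 eq = 2171 mol NaHSO₄.
Mass of NaHSO₄: 2171 × 120.1 = 260,800 g.

261 kg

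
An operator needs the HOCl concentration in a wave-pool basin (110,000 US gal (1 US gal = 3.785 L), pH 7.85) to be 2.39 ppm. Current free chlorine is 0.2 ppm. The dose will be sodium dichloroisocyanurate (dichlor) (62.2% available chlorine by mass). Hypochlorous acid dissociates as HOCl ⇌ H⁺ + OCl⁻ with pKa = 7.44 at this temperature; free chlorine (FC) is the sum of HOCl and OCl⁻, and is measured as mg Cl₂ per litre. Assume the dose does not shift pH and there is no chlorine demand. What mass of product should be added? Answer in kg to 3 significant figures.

Volume: 110,000 US gal × 3.785 L/gal = 416,350 L.
[OCl⁻]/[HOCl] = 10^(pH − pKa) = 10^(7.85 − 7.44) = 2.57; fraction as HOCl = 1/(1 + 2.57) = 0.2801.
Free chlorine required for 2.39 ppm HOCl: 2.39 / 0.2801 = 8.533 ppm.
FC to add: 8.533 − 0.2 = 8.333 mg/L as Cl₂.
Cl₂ equivalent: 8.333 mg/L × 416,350 L = 3470 g.
Product at 62.2% available Cl: 3470 / 0.622 = 5578 g.

5.58 kg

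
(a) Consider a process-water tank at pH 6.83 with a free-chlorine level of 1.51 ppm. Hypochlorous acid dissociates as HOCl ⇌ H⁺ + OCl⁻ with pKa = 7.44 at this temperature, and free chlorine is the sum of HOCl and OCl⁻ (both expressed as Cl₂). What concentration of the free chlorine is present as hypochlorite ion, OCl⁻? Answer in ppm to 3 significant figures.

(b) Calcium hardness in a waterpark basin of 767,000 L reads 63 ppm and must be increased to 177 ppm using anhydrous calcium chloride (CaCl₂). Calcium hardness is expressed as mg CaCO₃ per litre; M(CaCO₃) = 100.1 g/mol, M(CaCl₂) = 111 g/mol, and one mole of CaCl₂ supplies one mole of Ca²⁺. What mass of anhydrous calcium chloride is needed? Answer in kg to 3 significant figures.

(a) [OCl⁻]/[HOCl] = 10^(pH − pKa) = 10^(6.83 − 7.44) = 10^-0.61 = 0.2455.
(a) Fraction as HOCl = 1 / (1 + 0.2455) = 0.8029.
(a) OCl⁻ = (1 − 0.8029) × 1.51 ppm = 0.2976 ppm.

(b) Hardness to add: (177 − 63) = 114 mg/L as CaCO₃ × 767,000 L = 87,440 g as CaCO₃.
(b) Moles of Ca²⁺ (1 mol Ca²⁺ ≡ 1 mol CaCO₃): 87,440 / 100.1 g/mol = 873.5 mol.
(b) Mass of CaCl₂: 873.5 × 111 = 96,960 g.

(a) 0.298 ppm; (b) 97.0 kg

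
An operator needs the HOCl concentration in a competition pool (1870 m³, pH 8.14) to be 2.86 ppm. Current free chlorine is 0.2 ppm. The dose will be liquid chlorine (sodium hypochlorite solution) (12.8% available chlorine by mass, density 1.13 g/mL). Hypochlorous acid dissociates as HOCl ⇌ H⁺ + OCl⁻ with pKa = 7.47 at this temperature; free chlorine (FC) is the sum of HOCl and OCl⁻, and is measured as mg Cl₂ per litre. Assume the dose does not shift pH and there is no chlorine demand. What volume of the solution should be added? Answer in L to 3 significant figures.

Volume: 1870 m³ = 1,870,000 L.
[OCl⁻]/[HOCl] = 10^(pH − pKa) = 10^(8.14 − 7.47) = 4.677; fraction as HOCl = 1/(1 + 4.677) = 0.1761.
Free chlorine required for 2.86 ppm HOCl: 2.86 / 0.1761 = 16.24 ppm.
FC to add: 16.24 − 0.2 = 16.04 mg/L as Cl₂.
Cl₂ equivalent: 16.04 mg/L × 1,870,000 L = 29,990 g.
Product at 12.8% available Cl: 29,990 / 0.128 = 234,300 g.
Volume: 234,300 g ÷ 1.13 g/mL = 207,300 mL.

207 L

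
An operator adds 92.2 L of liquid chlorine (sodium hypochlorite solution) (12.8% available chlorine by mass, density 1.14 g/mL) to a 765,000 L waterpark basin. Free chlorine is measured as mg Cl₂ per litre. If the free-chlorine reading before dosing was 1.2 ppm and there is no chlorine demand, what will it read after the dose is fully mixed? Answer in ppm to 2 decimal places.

Mass of solution: 92.2 L × 1000 mL/L × 1.14 g/mL = 105,100 g.
Available chlorine delivered: 105,100 g × 0.128 = 13,450 g as Cl₂.
Concentration rise: 13,450 g / 765,000 L = 17.59 mg/L = 17.59 ppm.
Final FC: 1.2 + 17.59 = 18.79 ppm.

18.79 ppm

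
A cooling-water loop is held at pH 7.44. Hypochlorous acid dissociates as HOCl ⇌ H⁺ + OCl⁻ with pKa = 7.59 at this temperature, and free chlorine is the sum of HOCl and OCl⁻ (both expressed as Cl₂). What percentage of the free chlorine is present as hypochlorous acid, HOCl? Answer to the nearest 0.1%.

[OCl⁻]/[HOCl] = 10^(pH − pKa) = 10^(7.44 − 7.59) = 10^-0.15 = 0.7079.
Fraction as HOCl = 1 / (1 + 0.7079) = 0.5855.

58.5%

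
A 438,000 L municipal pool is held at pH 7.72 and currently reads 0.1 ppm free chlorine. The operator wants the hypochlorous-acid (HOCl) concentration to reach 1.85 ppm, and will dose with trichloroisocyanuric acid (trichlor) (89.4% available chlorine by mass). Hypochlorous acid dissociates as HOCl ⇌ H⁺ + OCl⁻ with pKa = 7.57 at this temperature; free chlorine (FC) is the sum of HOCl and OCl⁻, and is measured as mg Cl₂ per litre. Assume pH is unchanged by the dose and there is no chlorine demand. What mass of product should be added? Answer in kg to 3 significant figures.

2.14 kg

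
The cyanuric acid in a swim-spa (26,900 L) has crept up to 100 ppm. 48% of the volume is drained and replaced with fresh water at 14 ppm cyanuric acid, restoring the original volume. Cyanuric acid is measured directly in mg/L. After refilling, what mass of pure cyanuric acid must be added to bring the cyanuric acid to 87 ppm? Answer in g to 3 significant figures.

After draining 48% and refilling: 100 × 0.52 + 14 × 0.48 = 58.72 ppm.
Deficit to target: 87 − 58.72 = 28.28 mg/L.
Mass: 28.28 mg/L × 26,900 L = 760.7 g cyanuric acid.

761 g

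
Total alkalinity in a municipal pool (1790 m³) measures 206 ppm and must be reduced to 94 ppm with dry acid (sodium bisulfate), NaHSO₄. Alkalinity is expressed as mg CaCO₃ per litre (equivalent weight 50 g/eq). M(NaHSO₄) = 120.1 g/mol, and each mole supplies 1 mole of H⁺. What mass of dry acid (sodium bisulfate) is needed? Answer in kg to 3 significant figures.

Volume: 1790 m³ = 1,790,000 L.
Alkalinity to neutralize: (206 − 94) = 112 mg/L as CaCO₃ × 1,790,000 L = 200,500 g as CaCO₃.
Equivalents of H⁺ required: 200,500 ÷ 50 g/eq = 4010 eq = 4010 mol NaHSO₄.
Mass of NaHSO₄: 4010 × 120.1 = 481,600 g.

482 kg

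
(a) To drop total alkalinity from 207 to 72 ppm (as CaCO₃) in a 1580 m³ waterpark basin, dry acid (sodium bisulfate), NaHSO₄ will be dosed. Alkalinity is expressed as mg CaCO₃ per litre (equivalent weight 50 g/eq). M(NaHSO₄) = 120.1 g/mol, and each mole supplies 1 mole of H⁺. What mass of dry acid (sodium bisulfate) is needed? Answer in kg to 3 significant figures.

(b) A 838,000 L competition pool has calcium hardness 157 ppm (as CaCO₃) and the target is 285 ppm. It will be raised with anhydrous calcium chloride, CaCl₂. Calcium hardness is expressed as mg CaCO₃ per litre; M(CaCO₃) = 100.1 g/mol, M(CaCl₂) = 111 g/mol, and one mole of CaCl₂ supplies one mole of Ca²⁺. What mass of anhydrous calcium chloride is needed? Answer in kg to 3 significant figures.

(a) 512 kg; (b) 119 kg

(a) Volume: 1580 m³ = 1,580,000 L.
(a) Alkalinity to neutralize: (207 − 72) = 135 mg/L as CaCO₃ × 1,580,000 L = 213,300 g as CaCO₃.
(a) Equivalents of H⁺ required: 213,300 ÷ 50 g/eq = 4266 eq = 4266 mol NaHSO₄.
(a) Mass of NaHSO₄: 4266 × 120.1 = 512,300 g.

(b) Hardness to add: (285 − 157) = 128 mg/L as CaCO₃ × 838,000 L = 107,300 g as CaCO₃.
(b) Moles of Ca²⁺ (1 mol Ca²⁺ ≡ 1 mol CaCO₃): 107,300 / 100.1 g/mol = 1072 mol.
(b) Mass of CaCl₂: 1072 × 111 = 118,900 g.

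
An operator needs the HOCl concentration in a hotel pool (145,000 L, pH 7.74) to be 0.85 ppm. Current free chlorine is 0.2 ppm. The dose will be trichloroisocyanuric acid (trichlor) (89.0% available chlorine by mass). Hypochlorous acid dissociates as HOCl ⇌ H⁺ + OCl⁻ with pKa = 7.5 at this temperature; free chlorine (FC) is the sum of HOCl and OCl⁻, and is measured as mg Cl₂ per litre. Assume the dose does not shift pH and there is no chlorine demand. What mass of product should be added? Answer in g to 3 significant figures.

[OCl⁻]/[HOCl] = 10^(pH − pKa) = 10^(7.74 − 7.5) = 1.738; fraction as HOCl = 1/(1 + 1.738) = 0.3653.
Free chlorine required for 0.85 ppm HOCl: 0.85 / 0.3653 = 2.327 ppm.
FC to add: 2.327 − 0.2 = 2.127 mg/L as Cl₂.
Cl₂ equivalent: 2.127 mg/L × 145,000 L = 308.4 g.
Product at 89.0% available Cl: 308.4 / 0.89 = 346.6 g.

347 g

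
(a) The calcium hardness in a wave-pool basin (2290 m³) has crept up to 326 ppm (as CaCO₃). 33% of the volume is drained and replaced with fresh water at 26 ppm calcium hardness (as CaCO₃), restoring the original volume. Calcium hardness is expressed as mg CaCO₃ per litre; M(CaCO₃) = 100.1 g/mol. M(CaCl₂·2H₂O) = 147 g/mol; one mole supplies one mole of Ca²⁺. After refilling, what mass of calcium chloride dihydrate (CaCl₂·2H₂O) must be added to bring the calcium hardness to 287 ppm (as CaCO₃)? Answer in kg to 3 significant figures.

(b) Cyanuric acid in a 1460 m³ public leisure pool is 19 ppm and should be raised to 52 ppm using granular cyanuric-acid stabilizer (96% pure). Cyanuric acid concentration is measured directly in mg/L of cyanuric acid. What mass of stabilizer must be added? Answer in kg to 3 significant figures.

(a) Volume: 2290 m³ = 2,290,000 L.
(a) After draining 33% and refilling: 326 × 0.67 + 26 × 0.33 = 227 ppm.
(a) Deficit to target: 287 − 227 = 60 mg/L.
(a) As CaCO₃: 60 mg/L × 2,290,000 L = 137,400 g; ÷ 100.1 = 1373 mol Ca²⁺.
(a) Mass: 1373 × 147 = 201,800 g.

(b) Volume: 1460 m³ = 1,460,000 L.
(b) CYA to add: (52 − 19) = 33 mg/L × 1,460,000 L = 48,180 g cyanuric acid.
(b) At 96% purity: 48,180 / 0.96 = 50,190 g product.

(a) 202 kg; (b) 50.2 kg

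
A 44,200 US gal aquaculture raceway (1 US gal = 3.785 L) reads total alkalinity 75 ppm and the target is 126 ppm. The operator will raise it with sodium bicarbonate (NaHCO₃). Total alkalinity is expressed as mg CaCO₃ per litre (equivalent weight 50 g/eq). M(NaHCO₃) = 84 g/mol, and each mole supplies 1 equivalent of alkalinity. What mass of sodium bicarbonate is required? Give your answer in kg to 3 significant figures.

Volume: 44,200 US gal × 3.785 L/gal = 167,297 L.
Alkalinity to add: (126 − 75) = 51 mg/L as CaCO₃ × 167,297 L = 8532 g as CaCO₃.
Equivalents: 8532 g ÷ 50 g/eq = 170.6 eq.
NaHCO₃ supplies 1 eq per mole → 170.6 mol.
Mass: 170.6 mol × 84 g/mol = 14,330 g.

14.3 kg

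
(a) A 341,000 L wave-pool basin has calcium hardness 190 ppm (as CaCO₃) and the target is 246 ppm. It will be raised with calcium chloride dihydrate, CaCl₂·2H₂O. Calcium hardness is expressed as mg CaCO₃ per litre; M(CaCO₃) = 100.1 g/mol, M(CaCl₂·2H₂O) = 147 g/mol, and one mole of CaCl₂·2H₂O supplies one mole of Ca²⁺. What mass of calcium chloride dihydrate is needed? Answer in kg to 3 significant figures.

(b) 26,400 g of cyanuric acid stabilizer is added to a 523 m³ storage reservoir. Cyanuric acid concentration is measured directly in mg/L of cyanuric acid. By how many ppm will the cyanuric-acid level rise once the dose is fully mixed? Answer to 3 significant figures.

(a) 28.0 kg; (b) 50.5 ppm

(a) Hardness to add: (246 − 190) = 56 mg/L as CaCO₃ × 341,000 L = 19,100 g as CaCO₃.
(a) Moles of Ca²⁺ (1 mol Ca²⁺ ≡ 1 mol CaCO₃): 19,100 / 100.1 g/mol = 190.8 mol.
(a) Mass of CaCl₂·2H₂O: 190.8 × 147 = 28,040 g.

(b) Volume: 523 m³ = 523,000 L.
(b) Rise: 26,400 g / 523,000 L × 1000 = 50.48 mg/L.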